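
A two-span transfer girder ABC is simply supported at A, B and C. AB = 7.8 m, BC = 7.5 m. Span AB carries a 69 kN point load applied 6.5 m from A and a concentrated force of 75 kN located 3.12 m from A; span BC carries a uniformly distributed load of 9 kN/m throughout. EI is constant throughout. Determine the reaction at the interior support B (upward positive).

Take M_B as the redundant. Released structure: two simple spans AB and BC with a hinge at B.
Rotations at B on the released spans (each span's end-slope, ×1/EI):
  span AB: point load 69 at a = 6.5: Pab(L + a)/(6LEI) = 178.2/EI
  span AB: point load 75 at a = 3.12: Pab(L + a)/(6LEI) = 255.5/EI
  span BC: UDL 9: wL³/(24EI) = 158.2/EI
  relative rotation θ_0 = (433.7 + 158.2)/EI = 591.9/EI
A unit hogging moment at B produces rotation L₁/(3EI) + L₂/(3EI) = 5.1/EI.
Compatibility: M_B·(L₁+L₂)/(3EI) = θ_0, giving M_B = 116.1 kN·m (hogging).
Span AB, ΣM about A with M_B applied at B: R_B^{AB}·7.8 = 682.5 + 116.1, so R_B^{AB} = 102.4 kN and R_A = 144 − 102.4 = 41.62 kN.
Span BC, ΣM about C: R_B^{BC}·7.5 = 253.1 + 116.1, so R_B^{BC} = 49.22 kN and R_C = 67.5 − 49.22 = 18.28 kN.
R_B = 102.4 + 49.22 = 151.6 kN.

R_B = 151.6 kN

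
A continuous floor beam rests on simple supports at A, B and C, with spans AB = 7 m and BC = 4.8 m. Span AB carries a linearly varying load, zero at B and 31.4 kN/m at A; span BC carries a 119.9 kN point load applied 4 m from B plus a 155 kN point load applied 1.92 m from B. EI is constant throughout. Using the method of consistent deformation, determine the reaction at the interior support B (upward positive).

Insert a hinge at B; M_B is the redundant, and each span becomes simply supported.
Rotations at B on the released spans (each span's end-slope, ×1/EI):
  span AB: triangular load, peak 31.4: 7w₀L³/(360EI) = 209.4/EI
  span BC: point load 119.9 at a = 4: Pab(L + b)/(6LEI) = 74.6/EI
  span BC: point load 155 at a = 1.92: Pab(L + b)/(6LEI) = 228.6/EI
  relative rotation θ_0 = (209.4 + 303.2)/EI = 512.6/EI
A unit hogging moment at B produces rotation L₁/(3EI) + L₂/(3EI) = 3.933/EI.
Compatibility: M_B·(L₁+L₂)/(3EI) = θ_0, giving M_B = 130.3 kN·m (hogging).
Span AB, ΣM about A with M_B applied at B: R_B^{AB}·7 = 256.4 + 130.3, so R_B^{AB} = 55.25 kN and R_A = 109.9 − 55.25 = 54.65 kN.
Span BC, ΣM about C: R_B^{BC}·4.8 = 542.3 + 130.3, so R_B^{BC} = 140.1 kN and R_C = 274.9 − 140.1 = 134.8 kN.
R_B = 55.25 + 140.1 = 195.4 kN.

R_B = 195.4 kN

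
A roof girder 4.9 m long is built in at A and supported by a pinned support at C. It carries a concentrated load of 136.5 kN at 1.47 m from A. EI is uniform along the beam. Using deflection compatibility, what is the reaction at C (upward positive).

R_C = 16.58 kN

Release the roller at C. Primary structure: cantilever fixed at A.
Downward deflection at the released point C due to the loads:
  point load 136.5 at a = 1.47: Pa²(3L − a)/(6EI) = 650.4/EI
Flexibility coefficient — unit upward force at C: δ_{CC} = L³/(3EI) = 39.22/EI.
The prop prevents deflection at C: R_C = δ_0/δ_{CC} = 650.4/39.22 = 16.58 kN.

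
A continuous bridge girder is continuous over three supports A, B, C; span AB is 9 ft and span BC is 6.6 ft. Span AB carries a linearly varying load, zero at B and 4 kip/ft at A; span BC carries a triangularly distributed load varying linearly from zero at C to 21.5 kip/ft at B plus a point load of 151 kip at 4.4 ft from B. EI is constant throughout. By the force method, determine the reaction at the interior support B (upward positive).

R_B = 129.8 kip

Release continuity at B by inserting a hinge; the redundant is the internal moment M_B. The primary structure is two simply-supported spans AB and BC.
End slopes at the hinge B, treating each span as simply supported:
  span AB: triangular load, peak 4: 7w₀L³/(360EI) = 56.7/EI
  span BC: triangular load, peak 21.5: w₀L³/(45EI) = 137.4/EI
  span BC: point load 151 at a = 4.4: Pab(L + b)/(6LEI) = 324.8/EI
  relative rotation θ_0 = (56.7 + 462.2)/EI = 518.9/EI
A unit hogging moment at B produces rotation L₁/(3EI) + L₂/(3EI) = 5.2/EI.
Slope continuity at B: θ_0 = M_B·5.2/EI, so M_B = 518.9/5.2 = 99.78 kip·ft (hogging).
Span AB, ΣM about A with M_B applied at B: R_B^{AB}·9 = 54 + 99.78, so R_B^{AB} = 17.09 kip and R_A = 18 − 17.09 = 0.9129 kip.
Span BC, ΣM about C: R_B^{BC}·6.6 = 644.4 + 99.78, so R_B^{BC} = 112.8 kip and R_C = 221.9 − 112.8 = 109.2 kip.
R_B = 17.09 + 112.8 = 129.8 kip.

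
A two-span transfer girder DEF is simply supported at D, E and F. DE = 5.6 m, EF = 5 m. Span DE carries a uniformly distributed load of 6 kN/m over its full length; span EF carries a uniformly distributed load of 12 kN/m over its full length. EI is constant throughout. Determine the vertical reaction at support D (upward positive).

Insert a hinge at E; M_E is the redundant, and each span becomes simply supported.
Rotations at E on the released spans (each span's end-slope, ×1/EI):
  span DE: UDL 6: wL³/(24EI) = 43.9/EI
  span EF: UDL 12: wL³/(24EI) = 62.5/EI
  relative rotation θ_0 = (43.9 + 62.5)/EI = 106.4/EI
A unit hogging moment at E produces rotation L₁/(3EI) + L₂/(3EI) = 3.533/EI.
Compatibility: M_E·(L₁+L₂)/(3EI) = θ_0, giving M_E = 30.11 kN·m (hogging).
Span DE, ΣM about D with M_E applied at E: R_E^{DE}·5.6 = 94.08 + 30.11, so R_E^{DE} = 22.18 kN and R_D = 33.6 − 22.18 = 11.42 kN.

R_D = 11.42 kN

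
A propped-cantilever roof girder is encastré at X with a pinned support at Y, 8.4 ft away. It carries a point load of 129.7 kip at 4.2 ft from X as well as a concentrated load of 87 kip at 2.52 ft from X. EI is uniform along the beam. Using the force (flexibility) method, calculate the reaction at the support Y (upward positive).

Choose R_Y as the redundant. The primary structure is the cantilever fixed at X.
Downward deflection at the released point Y due to the loads:
  point load 129.7 at a = 4.2: Pa²(3L − a)/(6EI) = 8008/EI
  point load 87 at a = 2.52: Pa²(3L − a)/(6EI) = 2088/EI
  δ_0 = 10096/EI
Tip deflection under a unit load at Y: L³/(3EI) = 197.6/EI.
Compatibility at Y: δ_0 − R_Y·δ_{YY} = 0, so R_Y = 10096/197.6 = 51.1 kip.

R_Y = 51.1 kip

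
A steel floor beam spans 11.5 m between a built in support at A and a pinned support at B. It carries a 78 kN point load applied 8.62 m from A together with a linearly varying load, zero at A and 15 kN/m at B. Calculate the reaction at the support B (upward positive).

R_B = 96.75 kN

Take the reaction at B as the redundant and release it; the primary structure is a cantilever fixed at A.
Primary-structure tip deflection at B by superposition:
  point load 78 at a = 8.62: Pa²(3L − a)/(6EI) = 24999/EI
  triangular load, peak 15 at the free end: 11w₀L⁴/(120EI) = 24049/EI
  δ_0 = 49048/EI
Tip deflection under a unit load at B: L³/(3EI) = 507/EI.
Compatibility at B: δ_0 − R_B·δ_{BB} = 0, so R_B = 49048/507 = 96.75 kN.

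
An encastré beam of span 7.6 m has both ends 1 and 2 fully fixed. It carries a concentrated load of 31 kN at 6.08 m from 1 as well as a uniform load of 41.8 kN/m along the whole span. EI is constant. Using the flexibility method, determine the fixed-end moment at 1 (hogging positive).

Take the two fixed-end moments M_1, M_2 as redundants; the released structure is the simple span 12.
On the primary (simply-supported) span, the end slopes from the loading are:
  at 1: point load 31 at a = 6.08: Pab(L + b)/(6LEI) = 57.3/EI
  at 2: point load 31 at a = 6.08: Pab(L + a)/(6LEI) = 85.95/EI
  at 1: UDL 41.8: wL³/(24EI) = 764.5/EI
  at 2: UDL 41.8: wL³/(24EI) = 764.5/EI
  θ_10 = 821.8/EI,  θ_20 = 850.5/EI
Flexibility coefficients: a unit moment at one end gives L/(3EI) there and L/(6EI) at the far end, so f₁₁ = f₂₂ = 2.533/EI and f₁₂ = f₂₁ = 1.267/EI.
Compatibility — zero rotation at each built-in end:
  2.533 M_1 + 1.267 M_2 = 821.8
  1.267 M_1 + 2.533 M_2 = 850.5
Solving the pair gives M_1 = 208.7 kN·m and M_2 = 231.4 kN·m (hogging).

M_1 = 208.7 kN·m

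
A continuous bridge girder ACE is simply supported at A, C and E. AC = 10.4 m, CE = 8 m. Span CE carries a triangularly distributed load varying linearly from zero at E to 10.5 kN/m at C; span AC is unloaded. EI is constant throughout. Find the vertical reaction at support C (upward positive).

Release continuity at C by inserting a hinge; the redundant is the internal moment M_C. The primary structure is two simply-supported spans AC and CE.
End slopes at the hinge C, treating each span as simply supported:
  span CE: triangular load, peak 10.5: w₀L³/(45EI) = 119.5/EI
  relative rotation θ_0 = (0 + 119.5)/EI = 119.5/EI
A unit hogging moment at C produces rotation L₁/(3EI) + L₂/(3EI) = 6.133/EI.
Slope continuity at C: θ_0 = M_C·6.133/EI, so M_C = 119.5/6.133 = 19.48 kN·m (hogging).
Span AC, ΣM about A with M_C applied at C: R_C^{AC}·10.4 = 0 + 19.48, so R_C^{AC} = 1.873 kN and R_A = 0 − 1.873 = -1.873 kN.
Span CE, ΣM about E: R_C^{CE}·8 = 224 + 19.48, so R_C^{CE} = 30.43 kN and R_E = 42 − 30.43 = 11.57 kN.
R_C = 1.873 + 30.43 = 32.31 kN.

R_C = 32.31 kN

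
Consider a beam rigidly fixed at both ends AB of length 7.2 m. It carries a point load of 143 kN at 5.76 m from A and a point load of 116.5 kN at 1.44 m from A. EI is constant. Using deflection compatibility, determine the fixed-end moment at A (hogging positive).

Take the two fixed-end moments M_A, M_B as redundants; the released structure is the simple span AB.
End rotations of the released simple span under the applied load (×1/EI):
  at A: point load 143 at a = 5.76: Pab(L + b)/(6LEI) = 237.2/EI
  at B: point load 143 at a = 5.76: Pab(L + a)/(6LEI) = 355.8/EI
  at A: point load 116.5 at a = 1.44: Pab(L + b)/(6LEI) = 289.9/EI
  at B: point load 116.5 at a = 1.44: Pab(L + a)/(6LEI) = 193.3/EI
  θ_A0 = 527.1/EI,  θ_B0 = 549.1/EI
Flexibility coefficients: a unit moment at one end gives L/(3EI) there and L/(6EI) at the far end, so f₁₁ = f₂₂ = 2.4/EI and f₁₂ = f₂₁ = 1.2/EI.
Compatibility — zero rotation at each built-in end:
  2.4 M_A + 1.2 M_B = 527.1
  1.2 M_A + 2.4 M_B = 549.1
Solving the pair gives M_A = 140.3 kN·m and M_B = 158.6 kN·m (hogging).

M_A = 140.3 kN·m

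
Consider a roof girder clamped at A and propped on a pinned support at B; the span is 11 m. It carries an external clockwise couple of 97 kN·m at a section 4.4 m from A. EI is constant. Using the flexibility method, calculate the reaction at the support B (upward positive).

Remove the prop at B; the released (primary) structure is a cantilever built in at A.
Deflection at B on the released cantilever, summing each load's contribution:
  clockwise couple 97 at a = 4.4: M₀a(2L − a)/(2EI) = 3756/EI
Tip deflection under a unit load at B: L³/(3EI) = 443.7/EI.
Compatibility at B: δ_0 − R_B·δ_{BB} = 0, so R_B = 3756/443.7 = 8.465 kN.

R_B = 8.465 kN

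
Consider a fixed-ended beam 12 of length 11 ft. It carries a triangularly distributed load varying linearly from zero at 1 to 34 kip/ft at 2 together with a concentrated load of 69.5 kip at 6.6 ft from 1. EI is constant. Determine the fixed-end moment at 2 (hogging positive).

Release both end moments; the primary structure is a simply-supported span 12 with redundants M_1 and M_2.
End rotations of the released simple span under the applied load (×1/EI):
  at 1: triangular load, peak 34: 7w₀L³/(360EI) = 879.9/EI
  at 2: triangular load, peak 34: w₀L³/(45EI) = 1006/EI
  at 1: point load 69.5 at a = 6.6: Pab(L + b)/(6LEI) = 470.9/EI
  at 2: point load 69.5 at a = 6.6: Pab(L + a)/(6LEI) = 538.2/EI
  θ_10 = 1351/EI,  θ_20 = 1544/EI
Flexibility coefficients: a unit moment at one end gives L/(3EI) there and L/(6EI) at the far end, so f₁₁ = f₂₂ = 3.667/EI and f₁₂ = f₂₁ = 1.833/EI.
Compatibility — zero rotation at each built-in end:
  3.667 M_1 + 1.833 M_2 = 1351
  1.833 M_1 + 3.667 M_2 = 1544
Solving the pair gives M_1 = 210.5 kip·ft and M_2 = 315.8 kip·ft (hogging).

M_2 = 315.8 kip·ft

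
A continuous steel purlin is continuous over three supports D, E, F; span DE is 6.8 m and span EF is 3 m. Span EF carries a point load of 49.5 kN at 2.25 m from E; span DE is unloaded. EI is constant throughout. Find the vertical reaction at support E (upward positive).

Release continuity at E by inserting a hinge; the redundant is the internal moment M_E. The primary structure is two simply-supported spans DE and EF.
Rotations at E on the released spans (each span's end-slope, ×1/EI):
  span EF: point load 49.5 at a = 2.25: Pab(L + b)/(6LEI) = 17.4/EI
  relative rotation θ_0 = (0 + 17.4)/EI = 17.4/EI
A unit hogging moment at E produces rotation L₁/(3EI) + L₂/(3EI) = 3.267/EI.
Compatibility: M_E·(L₁+L₂)/(3EI) = θ_0, giving M_E = 5.327 kN·m (hogging).
Span DE, ΣM about D with M_E applied at E: R_E^{DE}·6.8 = 0 + 5.327, so R_E^{DE} = 0.7834 kN and R_D = 0 − 0.7834 = -0.7834 kN.
Span EF, ΣM about F: R_E^{EF}·3 = 37.12 + 5.327, so R_E^{EF} = 14.15 kN and R_F = 49.5 − 14.15 = 35.35 kN.
R_E = 0.7834 + 14.15 = 14.93 kN.

R_E = 14.93 kN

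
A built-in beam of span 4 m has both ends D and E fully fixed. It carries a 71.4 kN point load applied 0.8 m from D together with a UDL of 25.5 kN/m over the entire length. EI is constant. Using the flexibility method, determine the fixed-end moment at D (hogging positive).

M_D = 70.56 kN·m

Take the two fixed-end moments M_D, M_E as redundants; the released structure is the simple span DE.
End rotations of the released simple span under the applied load (×1/EI):
  at D: point load 71.4 at a = 0.8: Pab(L + b)/(6LEI) = 54.84/EI
  at E: point load 71.4 at a = 0.8: Pab(L + a)/(6LEI) = 36.56/EI
  at D: UDL 25.5: wL³/(24EI) = 68/EI
  at E: UDL 25.5: wL³/(24EI) = 68/EI
  θ_D0 = 122.8/EI,  θ_E0 = 104.6/EI
Flexibility coefficients: a unit moment at one end gives L/(3EI) there and L/(6EI) at the far end, so f₁₁ = f₂₂ = 1.333/EI and f₁₂ = f₂₁ = 0.6667/EI.
Compatibility — zero rotation at each built-in end:
  1.333 M_D + 0.6667 M_E = 122.8
  0.6667 M_D + 1.333 M_E = 104.6
Solving the pair gives M_D = 70.56 kN·m and M_E = 43.14 kN·m (hogging).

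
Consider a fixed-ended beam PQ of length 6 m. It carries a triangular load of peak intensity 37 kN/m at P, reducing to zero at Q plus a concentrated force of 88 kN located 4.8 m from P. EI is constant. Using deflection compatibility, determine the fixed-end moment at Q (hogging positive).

Release both end moments; the primary structure is a simply-supported span PQ with redundants M_P and M_Q.
End rotations of the released simple span under the applied load (×1/EI):
  at P: triangular load, peak 37: w₀L³/(45EI) = 177.6/EI
  at Q: triangular load, peak 37: 7w₀L³/(360EI) = 155.4/EI
  at P: point load 88 at a = 4.8: Pab(L + b)/(6LEI) = 101.4/EI
  at Q: point load 88 at a = 4.8: Pab(L + a)/(6LEI) = 152.1/EI
  θ_P0 = 279/EI,  θ_Q0 = 307.5/EI
Flexibility coefficients: a unit moment at one end gives L/(3EI) there and L/(6EI) at the far end, so f₁₁ = f₂₂ = 2/EI and f₁₂ = f₂₁ = 1/EI.
Compatibility — zero rotation at each built-in end:
  2 M_P + 1 M_Q = 279
  1 M_P + 2 M_Q = 307.5
Solving the pair gives M_P = 83.5 kN·m and M_Q = 112 kN·m (hogging).

M_Q = 112 kN·m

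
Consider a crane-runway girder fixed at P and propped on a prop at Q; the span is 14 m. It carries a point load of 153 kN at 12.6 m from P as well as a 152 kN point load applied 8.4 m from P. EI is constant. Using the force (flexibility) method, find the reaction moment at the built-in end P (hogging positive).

M_P = 463.5 kN·m

Remove the prop at Q; the released (primary) structure is a cantilever built in at P.
Downward deflection at the released point Q due to the loads:
  point load 153 at a = 12.6: Pa²(3L − a)/(6EI) = 119022/EI
  point load 152 at a = 8.4: Pa²(3L − a)/(6EI) = 60061/EI
  δ_0 = 179083/EI
Tip deflection under a unit load at Q: L³/(3EI) = 914.7/EI.
The prop prevents deflection at Q: R_Q = δ_0/δ_{QQ} = 179083/914.7 = 195.8 kN.
Moment equilibrium about P: M_P = Σ(load moments about P) − R_Q·L = 3205 − 195.8×14 = 463.5 kN·m.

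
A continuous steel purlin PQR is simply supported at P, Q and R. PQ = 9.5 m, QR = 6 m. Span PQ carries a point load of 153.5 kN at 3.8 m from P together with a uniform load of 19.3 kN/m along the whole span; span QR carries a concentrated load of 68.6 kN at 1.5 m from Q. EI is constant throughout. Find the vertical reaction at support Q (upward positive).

Take M_Q as the redundant. Released structure: two simple spans PQ and QR with a hinge at Q.
Rotations at Q on the released spans (each span's end-slope, ×1/EI):
  span PQ: point load 153.5 at a = 3.8: Pab(L + a)/(6LEI) = 775.8/EI
  span PQ: UDL 19.3: wL³/(24EI) = 689.5/EI
  span QR: point load 68.6 at a = 1.5: Pab(L + b)/(6LEI) = 135.1/EI
  relative rotation θ_0 = (1465 + 135.1)/EI = 1600/EI
A unit hogging moment at Q produces rotation L₁/(3EI) + L₂/(3EI) = 5.167/EI.
Slope continuity at Q: θ_0 = M_Q·5.167/EI, so M_Q = 1600/5.167 = 309.7 kN·m (hogging).
Span PQ, ΣM about P with M_Q applied at Q: R_Q^{PQ}·9.5 = 1454 + 309.7, so R_Q^{PQ} = 185.7 kN and R_P = 336.9 − 185.7 = 151.2 kN.
Span QR, ΣM about R: R_Q^{QR}·6 = 308.7 + 309.7, so R_Q^{QR} = 103.1 kN and R_R = 68.6 − 103.1 = -34.47 kN.
R_Q = 185.7 + 103.1 = 288.8 kN.

R_Q = 288.8 kN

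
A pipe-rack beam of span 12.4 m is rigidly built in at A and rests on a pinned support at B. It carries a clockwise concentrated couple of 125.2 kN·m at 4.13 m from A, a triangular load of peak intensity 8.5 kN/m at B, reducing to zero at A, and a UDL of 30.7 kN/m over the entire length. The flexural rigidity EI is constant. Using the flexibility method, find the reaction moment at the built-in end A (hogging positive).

Remove the prop at B; the released (primary) structure is a cantilever built in at A.
Downward deflection at the released point B due to the loads:
  clockwise couple 125.2 at a = 4.13: M₀a(2L − a)/(2EI) = 5344/EI
  triangular load, peak 8.5 at the free end: 11w₀L⁴/(120EI) = 18421/EI
  UDL 30.7: wL⁴/(8EI) = 90727/EI
  δ_0 = 114492/EI
Flexibility coefficient — unit upward force at B: δ_{BB} = L³/(3EI) = 635.5/EI.
Compatibility at B: δ_0 − R_B·δ_{BB} = 0, so R_B = 114492/635.5 = 180.1 kN.
Moment equilibrium about A: M_A = Σ(load moments about A) − R_B·L = 2921 − 180.1×12.4 = 687.2 kN·m.

M_A = 687.2 kN·m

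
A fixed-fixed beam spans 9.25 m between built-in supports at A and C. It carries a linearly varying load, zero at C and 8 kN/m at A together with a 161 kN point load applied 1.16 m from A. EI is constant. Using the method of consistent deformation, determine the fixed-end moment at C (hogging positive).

Release both end moments; the primary structure is a simply-supported span AC with redundants M_A and M_C.
End rotations of the released simple span under the applied load (×1/EI):
  at A: triangular load, peak 8: w₀L³/(45EI) = 140.7/EI
  at C: triangular load, peak 8: 7w₀L³/(360EI) = 123.1/EI
  at A: point load 161 at a = 1.16: Pab(L + b)/(6LEI) = 472.1/EI
  at C: point load 161 at a = 1.16: Pab(L + a)/(6LEI) = 283.4/EI
  θ_A0 = 612.8/EI,  θ_C0 = 406.5/EI
Flexibility coefficients: a unit moment at one end gives L/(3EI) there and L/(6EI) at the far end, so f₁₁ = f₂₂ = 3.083/EI and f₁₂ = f₂₁ = 1.542/EI.
Compatibility — zero rotation at each built-in end:
  3.083 M_A + 1.542 M_C = 612.8
  1.542 M_A + 3.083 M_C = 406.5
Solving the pair gives M_A = 177.1 kN·m and M_C = 43.3 kN·m (hogging).

M_C = 43.3 kN·m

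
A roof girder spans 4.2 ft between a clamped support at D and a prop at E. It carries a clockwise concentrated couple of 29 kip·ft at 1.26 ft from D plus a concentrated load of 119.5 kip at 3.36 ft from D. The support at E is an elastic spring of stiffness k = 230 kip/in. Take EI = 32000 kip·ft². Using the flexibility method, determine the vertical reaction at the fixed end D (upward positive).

Take the reaction at E as the redundant and release it; the primary structure is a cantilever fixed at D.
Primary-structure tip deflection at E by superposition:
  clockwise couple 29 at a = 1.26: M₀a(2L − a)/(2EI) = 130.4/EI
  point load 119.5 at a = 3.36: Pa²(3L − a)/(6EI) = 2078/EI
  δ_0 = 2208/EI
Flexibility coefficient — unit upward force at E: δ_{EE} = L³/(3EI) = 24.7/EI.
With EI = 32000 kip·ft²: δ_0 = 0.069002 ft and δ_{EE} = 0.000772 ft/kip.
Compatibility — the spring shortens by R_E/k under the reaction it provides: δ_0 − R_E·δ_{EE} = R_E/k. With 1/k = 1/(230×12) ft/kip = 0.000362 ft/kip, R_E = δ_0 / (δ_{EE} + 1/k) = 0.069002 / (0.000772 + 0.000362) = 60.84 kip.
Vertical equilibrium: R_D = ΣP − R_E = 119.5 − 60.84 = 58.66 kip.

R_D = 58.66 kip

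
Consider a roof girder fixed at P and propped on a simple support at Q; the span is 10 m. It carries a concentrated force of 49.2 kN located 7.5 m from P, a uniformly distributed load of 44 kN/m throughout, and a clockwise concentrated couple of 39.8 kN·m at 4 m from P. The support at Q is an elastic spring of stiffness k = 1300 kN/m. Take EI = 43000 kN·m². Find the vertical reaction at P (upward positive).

Take the reaction at Q as the redundant and release it; the primary structure is a cantilever fixed at P.
Primary-structure tip deflection at Q by superposition:
  point load 49.2 at a = 7.5: Pa²(3L − a)/(6EI) = 10378/EI
  UDL 44: wL⁴/(8EI) = 55000/EI
  clockwise couple 39.8 at a = 4: M₀a(2L − a)/(2EI) = 1274/EI
  δ_0 = 66652/EI
Tip deflection under a unit load at Q: L³/(3EI) = 333.3/EI.
With EI = 43000 kN·m²: δ_0 = 1.55 m and δ_{QQ} = 0.007752 m/kN.
Compatibility — the spring shortens by R_Q/k under the reaction it provides: δ_0 − R_Q·δ_{QQ} = R_Q/k. With 1/k = 0.000769 m/kN, R_Q = δ_0 / (δ_{QQ} + 1/k) = 1.55 / (0.007752 + 0.000769) = 181.9 kN.
Vertical equilibrium: R_P = ΣP − R_Q = 489.2 − 181.9 = 307.3 kN.

R_P = 307.3 kN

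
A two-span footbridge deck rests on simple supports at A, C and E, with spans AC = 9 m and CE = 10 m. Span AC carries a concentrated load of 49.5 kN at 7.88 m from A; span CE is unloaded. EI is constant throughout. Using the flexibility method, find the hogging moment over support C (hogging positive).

Take M_C as the redundant. Released structure: two simple spans AC and CE with a hinge at C.
End slopes at the hinge C, treating each span as simply supported:
  span AC: point load 49.5 at a = 7.88: Pab(L + a)/(6LEI) = 136.6/EI
  relative rotation θ_0 = (136.6 + 0)/EI = 136.6/EI
A unit hogging moment at C produces rotation L₁/(3EI) + L₂/(3EI) = 6.333/EI.
Compatibility: M_C·(L₁+L₂)/(3EI) = θ_0, giving M_C = 21.56 kN·m (hogging).

M_C = 21.56 kN·m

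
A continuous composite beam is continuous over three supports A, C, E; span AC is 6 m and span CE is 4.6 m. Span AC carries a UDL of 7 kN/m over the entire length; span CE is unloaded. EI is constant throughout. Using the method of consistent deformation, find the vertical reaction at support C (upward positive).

R_C = 27.85 kN

Release continuity at C by inserting a hinge; the redundant is the internal moment M_C. The primary structure is two simply-supported spans AC and CE.
End slopes at the hinge C, treating each span as simply supported:
  span AC: UDL 7: wL³/(24EI) = 63/EI
  relative rotation θ_0 = (63 + 0)/EI = 63/EI
A unit hogging moment at C produces rotation L₁/(3EI) + L₂/(3EI) = 3.533/EI.
Compatibility: M_C·(L₁+L₂)/(3EI) = θ_0, giving M_C = 17.83 kN·m (hogging).
Span AC, ΣM about A with M_C applied at C: R_C^{AC}·6 = 126 + 17.83, so R_C^{AC} = 23.97 kN and R_A = 42 − 23.97 = 18.03 kN.
Span CE, ΣM about E: R_C^{CE}·4.6 = 0 + 17.83, so R_C^{CE} = 3.876 kN and R_E = 0 − 3.876 = -3.876 kN.
R_C = 23.97 + 3.876 = 27.85 kN.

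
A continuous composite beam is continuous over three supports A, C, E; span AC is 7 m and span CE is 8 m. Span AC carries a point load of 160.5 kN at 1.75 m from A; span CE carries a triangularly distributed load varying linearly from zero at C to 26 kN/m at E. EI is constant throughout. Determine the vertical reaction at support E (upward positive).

R_E = 55.18 kN

Release continuity at C by inserting a hinge; the redundant is the internal moment M_C. The primary structure is two simply-supported spans AC and CE.
Rotations at C on the released spans (each span's end-slope, ×1/EI):
  span AC: point load 160.5 at a = 1.75: Pab(L + a)/(6LEI) = 307.2/EI
  span CE: triangular load, peak 26: 7w₀L³/(360EI) = 258.8/EI
  relative rotation θ_0 = (307.2 + 258.8)/EI = 566.1/EI
A unit hogging moment at C produces rotation L₁/(3EI) + L₂/(3EI) = 5/EI.
Compatibility: M_C·(L₁+L₂)/(3EI) = θ_0, giving M_C = 113.2 kN·m (hogging).
Span CE, ΣM about E: R_C^{CE}·8 = 277.3 + 113.2, so R_C^{CE} = 48.82 kN and R_E = 104 − 48.82 = 55.18 kN.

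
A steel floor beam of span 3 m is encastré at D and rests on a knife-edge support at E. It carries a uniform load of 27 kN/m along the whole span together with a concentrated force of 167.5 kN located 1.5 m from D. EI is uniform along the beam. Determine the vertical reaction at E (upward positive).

Choose R_E as the redundant. The primary structure is the cantilever fixed at D.
Free-end deflection of the primary structure under the applied loading (downward +):
  UDL 27: wL⁴/(8EI) = 273.4/EI
  point load 167.5 at a = 1.5: Pa²(3L − a)/(6EI) = 471.1/EI
  δ_0 = 744.5/EI
Tip deflection under a unit load at E: L³/(3EI) = 9/EI.
Compatibility at E: δ_0 − R_E·δ_{EE} = 0, so R_E = 744.5/9 = 82.72 kN.

R_E = 82.72 kN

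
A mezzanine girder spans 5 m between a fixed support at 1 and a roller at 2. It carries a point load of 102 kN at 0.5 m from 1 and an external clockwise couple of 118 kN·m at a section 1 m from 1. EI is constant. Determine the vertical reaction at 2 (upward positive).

Choose R_2 as the redundant. The primary structure is the cantilever fixed at 1.
Free-end deflection of the primary structure under the applied loading (downward +):
  point load 102 at a = 0.5: Pa²(3L − a)/(6EI) = 61.62/EI
  clockwise couple 118 at a = 1: M₀a(2L − a)/(2EI) = 531/EI
  δ_0 = 592.6/EI
Flexibility coefficient — unit upward force at 2: δ_{22} = L³/(3EI) = 41.67/EI.
Compatibility at 2: δ_0 − R_2·δ_{22} = 0, so R_2 = 592.6/41.67 = 14.22 kN.

R_2 = 14.22 kN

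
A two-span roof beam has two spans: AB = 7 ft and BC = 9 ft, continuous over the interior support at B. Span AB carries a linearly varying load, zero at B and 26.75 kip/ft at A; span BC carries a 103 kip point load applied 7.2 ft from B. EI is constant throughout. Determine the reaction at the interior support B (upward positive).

R_B = 73.02 kip

Insert a hinge at B; M_B is the redundant, and each span becomes simply supported.
Discontinuity in slope at B on the released structure — sum the simple-span end rotations:
  span AB: triangular load, peak 26.75: 7w₀L³/(360EI) = 178.4/EI
  span BC: point load 103 at a = 7.2: Pab(L + b)/(6LEI) = 267/EI
  relative rotation θ_0 = (178.4 + 267)/EI = 445.4/EI
A unit hogging moment at B produces rotation L₁/(3EI) + L₂/(3EI) = 5.333/EI.
Compatibility: M_B·(L₁+L₂)/(3EI) = θ_0, giving M_B = 83.51 kip·ft (hogging).
Span AB, ΣM about A with M_B applied at B: R_B^{AB}·7 = 218.5 + 83.51, so R_B^{AB} = 43.14 kip and R_A = 93.62 − 43.14 = 50.49 kip.
Span BC, ΣM about C: R_B^{BC}·9 = 185.4 + 83.51, so R_B^{BC} = 29.88 kip and R_C = 103 − 29.88 = 73.12 kip.
R_B = 43.14 + 29.88 = 73.02 kip.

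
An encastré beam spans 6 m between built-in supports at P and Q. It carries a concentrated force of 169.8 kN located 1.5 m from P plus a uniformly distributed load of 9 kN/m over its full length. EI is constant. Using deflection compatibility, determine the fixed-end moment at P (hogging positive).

Release both end moments; the primary structure is a simply-supported span PQ with redundants M_P and M_Q.
Simple-span end rotations at P and Q under the given loads:
  at P: point load 169.8 at a = 1.5: Pab(L + b)/(6LEI) = 334.3/EI
  at Q: point load 169.8 at a = 1.5: Pab(L + a)/(6LEI) = 238.8/EI
  at P: UDL 9: wL³/(24EI) = 81/EI
  at Q: UDL 9: wL³/(24EI) = 81/EI
  θ_P0 = 415.3/EI,  θ_Q0 = 319.8/EI
Flexibility coefficients: a unit moment at one end gives L/(3EI) there and L/(6EI) at the far end, so f₁₁ = f₂₂ = 2/EI and f₁₂ = f₂₁ = 1/EI.
Compatibility — zero rotation at each built-in end:
  2 M_P + 1 M_Q = 415.3
  1 M_P + 2 M_Q = 319.8
Solving the pair gives M_P = 170.3 kN·m and M_Q = 74.76 kN·m (hogging).

M_P = 170.3 kN·m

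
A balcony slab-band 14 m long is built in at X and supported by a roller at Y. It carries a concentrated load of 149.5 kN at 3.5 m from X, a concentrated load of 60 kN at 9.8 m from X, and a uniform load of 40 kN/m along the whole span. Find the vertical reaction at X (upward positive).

R_X = 512.8 kN

Choose R_Y as the redundant. The primary structure is the cantilever fixed at X.
Deflection at Y on the released cantilever, summing each load's contribution:
  point load 149.5 at a = 3.5: Pa²(3L − a)/(6EI) = 11751/EI
  point load 60 at a = 9.8: Pa²(3L − a)/(6EI) = 30925/EI
  UDL 40: wL⁴/(8EI) = 192080/EI
  δ_0 = 234756/EI
Tip deflection under a unit load at Y: L³/(3EI) = 914.7/EI.
The prop prevents deflection at Y: R_Y = δ_0/δ_{YY} = 234756/914.7 = 256.7 kN.
Vertical equilibrium: R_X = ΣP − R_Y = 769.5 − 256.7 = 512.8 kN.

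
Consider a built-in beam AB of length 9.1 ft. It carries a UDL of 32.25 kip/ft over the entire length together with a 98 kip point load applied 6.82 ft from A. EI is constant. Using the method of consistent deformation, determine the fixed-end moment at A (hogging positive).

M_A = 264.5 kip·ft

Take the two fixed-end moments M_A, M_B as redundants; the released structure is the simple span AB.
On the primary (simply-supported) span, the end slopes from the loading are:
  at A: UDL 32.25: wL³/(24EI) = 1013/EI
  at B: UDL 32.25: wL³/(24EI) = 1013/EI
  at A: point load 98 at a = 6.82: Pab(L + b)/(6LEI) = 317.6/EI
  at B: point load 98 at a = 6.82: Pab(L + a)/(6LEI) = 444.3/EI
  θ_A0 = 1330/EI,  θ_B0 = 1457/EI
Flexibility coefficients: a unit moment at one end gives L/(3EI) there and L/(6EI) at the far end, so f₁₁ = f₂₂ = 3.033/EI and f₁₂ = f₂₁ = 1.517/EI.
Compatibility — zero rotation at each built-in end:
  3.033 M_A + 1.517 M_B = 1330
  1.517 M_A + 3.033 M_B = 1457
Solving the pair gives M_A = 264.5 kip·ft and M_B = 348.1 kip·ft (hogging).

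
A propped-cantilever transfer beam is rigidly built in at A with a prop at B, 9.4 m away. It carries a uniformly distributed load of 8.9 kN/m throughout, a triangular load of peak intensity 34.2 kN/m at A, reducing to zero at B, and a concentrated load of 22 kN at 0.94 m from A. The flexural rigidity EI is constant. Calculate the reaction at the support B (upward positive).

R_B = 63.84 kN

Take the reaction at B as the redundant and release it; the primary structure is a cantilever fixed at A.
Downward deflection at the released point B due to the loads:
  UDL 8.9: wL⁴/(8EI) = 8686/EI
  triangular load, peak 34.2 at the fixed end: w₀L⁴/(30EI) = 8901/EI
  point load 22 at a = 0.94: Pa²(3L − a)/(6EI) = 88.32/EI
  δ_0 = 17675/EI
Flexibility coefficient — unit upward force at B: δ_{BB} = L³/(3EI) = 276.9/EI.
Compatibility at B: δ_0 − R_B·δ_{BB} = 0, so R_B = 17675/276.9 = 63.84 kN.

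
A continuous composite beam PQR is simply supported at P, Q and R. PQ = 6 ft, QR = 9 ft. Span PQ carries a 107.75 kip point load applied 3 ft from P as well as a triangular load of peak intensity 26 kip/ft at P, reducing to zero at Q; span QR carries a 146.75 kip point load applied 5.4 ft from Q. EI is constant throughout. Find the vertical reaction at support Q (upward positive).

R_Q = 195.1 kip

Insert a hinge at Q; M_Q is the redundant, and each span becomes simply supported.
End slopes at the hinge Q, treating each span as simply supported:
  span PQ: point load 107.75 at a = 3: Pab(L + a)/(6LEI) = 242.4/EI
  span PQ: triangular load, peak 26: 7w₀L³/(360EI) = 109.2/EI
  span QR: point load 146.75 at a = 5.4: Pab(L + b)/(6LEI) = 665.7/EI
  relative rotation θ_0 = (351.6 + 665.7)/EI = 1017/EI
A unit hogging moment at Q produces rotation L₁/(3EI) + L₂/(3EI) = 5/EI.
Compatibility: M_Q·(L₁+L₂)/(3EI) = θ_0, giving M_Q = 203.5 kip·ft (hogging).
Span PQ, ΣM about P with M_Q applied at Q: R_Q^{PQ}·6 = 479.2 + 203.5, so R_Q^{PQ} = 113.8 kip and R_P = 185.8 − 113.8 = 71.97 kip.
Span QR, ΣM about R: R_Q^{QR}·9 = 528.3 + 203.5, so R_Q^{QR} = 81.31 kip and R_R = 146.8 − 81.31 = 65.44 kip.
R_Q = 113.8 + 81.31 = 195.1 kip.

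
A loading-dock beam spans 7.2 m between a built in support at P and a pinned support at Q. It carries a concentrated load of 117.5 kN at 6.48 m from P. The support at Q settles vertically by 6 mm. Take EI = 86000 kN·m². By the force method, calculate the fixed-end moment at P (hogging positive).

Remove the prop at Q; the released (primary) structure is a cantilever built in at P.
Downward deflection at the released point Q due to the loads:
  point load 117.5 at a = 6.48: Pa²(3L − a)/(6EI) = 12433/EI
Flexibility coefficient — unit upward force at Q: δ_{QQ} = L³/(3EI) = 124.4/EI.
With EI = 86000 kN·m²: δ_0 = 0.14457 m and δ_{QQ} = 0.001447 m/kN.
Compatibility — the beam at Q must follow the support down by 0.006 m: δ_0 − R_Q·δ_{QQ} = 0.006, so R_Q = (0.14457 − 0.006)/0.001447 = 95.79 kN.
Moment equilibrium about P: M_P = Σ(load moments about P) − R_Q·L = 761.4 − 95.79×7.2 = 71.74 kN·m.

M_P = 71.74 kN·m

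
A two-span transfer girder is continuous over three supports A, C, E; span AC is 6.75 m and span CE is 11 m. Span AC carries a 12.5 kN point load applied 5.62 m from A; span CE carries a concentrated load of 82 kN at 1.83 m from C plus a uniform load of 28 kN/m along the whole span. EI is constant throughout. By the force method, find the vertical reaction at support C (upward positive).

R_C = 313.5 kN

Release continuity at C by inserting a hinge; the redundant is the internal moment M_C. The primary structure is two simply-supported spans AC and CE.
Discontinuity in slope at C on the released structure — sum the simple-span end rotations:
  span AC: point load 12.5 at a = 5.62: Pab(L + a)/(6LEI) = 24.25/EI
  span CE: point load 82 at a = 1.83: Pab(L + b)/(6LEI) = 420.5/EI
  span CE: UDL 28: wL³/(24EI) = 1553/EI
  relative rotation θ_0 = (24.25 + 1973)/EI = 1998/EI
A unit hogging moment at C produces rotation L₁/(3EI) + L₂/(3EI) = 5.917/EI.
Slope continuity at C: θ_0 = M_C·5.917/EI, so M_C = 1998/5.917 = 337.6 kN·m (hogging).
Span AC, ΣM about A with M_C applied at C: R_C^{AC}·6.75 = 70.25 + 337.6, so R_C^{AC} = 60.43 kN and R_A = 12.5 − 60.43 = -47.93 kN.
Span CE, ΣM about E: R_C^{CE}·11 = 2446 + 337.6, so R_C^{CE} = 253.1 kN and R_E = 390 − 253.1 = 136.9 kN.
R_C = 60.43 + 253.1 = 313.5 kN.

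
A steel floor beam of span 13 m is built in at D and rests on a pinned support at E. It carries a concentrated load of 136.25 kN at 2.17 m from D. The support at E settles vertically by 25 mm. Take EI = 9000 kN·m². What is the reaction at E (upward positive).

R_E = 5.07 kN

Take the reaction at E as the redundant and release it; the primary structure is a cantilever fixed at D.
Deflection at E on the released cantilever, summing each load's contribution:
  point load 136.25 at a = 2.17: Pa²(3L − a)/(6EI) = 3938/EI
Flexibility coefficient — unit upward force at E: δ_{EE} = L³/(3EI) = 732.3/EI.
With EI = 9000 kN·m²: δ_0 = 0.43759 m and δ_{EE} = 0.08137 m/kN.
Compatibility — the beam at E must follow the support down by 0.025 m: δ_0 − R_E·δ_{EE} = 0.025, so R_E = (0.43759 − 0.025)/0.08137 = 5.07 kN.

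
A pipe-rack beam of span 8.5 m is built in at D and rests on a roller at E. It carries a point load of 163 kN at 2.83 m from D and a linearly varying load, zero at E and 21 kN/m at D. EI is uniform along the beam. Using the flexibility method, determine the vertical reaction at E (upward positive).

Choose R_E as the redundant. The primary structure is the cantilever fixed at D.
Free-end deflection of the primary structure under the applied loading (downward +):
  point load 163 at a = 2.83: Pa²(3L − a)/(6EI) = 4932/EI
  triangular load, peak 21 at the fixed end: w₀L⁴/(30EI) = 3654/EI
  δ_0 = 8586/EI
Flexibility coefficient — unit upward force at E: δ_{EE} = L³/(3EI) = 204.7/EI.
Compatibility at E: δ_0 − R_E·δ_{EE} = 0, so R_E = 8586/204.7 = 41.94 kN.

R_E = 41.94 kN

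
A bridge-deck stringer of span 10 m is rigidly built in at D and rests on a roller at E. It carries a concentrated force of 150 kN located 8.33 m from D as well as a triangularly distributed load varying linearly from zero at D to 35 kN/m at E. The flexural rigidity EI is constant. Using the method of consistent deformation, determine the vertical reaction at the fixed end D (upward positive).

R_D = 116 kN

Take the reaction at E as the redundant and release it; the primary structure is a cantilever fixed at D.
Free-end deflection of the primary structure under the applied loading (downward +):
  point load 150 at a = 8.33: Pa²(3L − a)/(6EI) = 37591/EI
  triangular load, peak 35 at the free end: 11w₀L⁴/(120EI) = 32083/EI
  δ_0 = 69675/EI
Flexibility coefficient — unit upward force at E: δ_{EE} = L³/(3EI) = 333.3/EI.
Compatibility at E: δ_0 − R_E·δ_{EE} = 0, so R_E = 69675/333.3 = 209 kN.
Vertical equilibrium: R_D = ΣP − R_E = 325 − 209 = 116 kN.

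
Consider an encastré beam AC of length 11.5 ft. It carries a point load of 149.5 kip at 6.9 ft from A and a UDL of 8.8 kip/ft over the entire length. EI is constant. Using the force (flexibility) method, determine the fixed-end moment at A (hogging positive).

M_A = 262 kip·ft

Take the two fixed-end moments M_A, M_C as redundants; the released structure is the simple span AC.
Simple-span end rotations at A and C under the given loads:
  at A: point load 149.5 at a = 6.9: Pab(L + b)/(6LEI) = 1107/EI
  at C: point load 149.5 at a = 6.9: Pab(L + a)/(6LEI) = 1265/EI
  at A: UDL 8.8: wL³/(24EI) = 557.7/EI
  at C: UDL 8.8: wL³/(24EI) = 557.7/EI
  θ_A0 = 1665/EI,  θ_C0 = 1823/EI
Flexibility coefficients: a unit moment at one end gives L/(3EI) there and L/(6EI) at the far end, so f₁₁ = f₂₂ = 3.833/EI and f₁₂ = f₂₁ = 1.917/EI.
Compatibility — zero rotation at each built-in end:
  3.833 M_A + 1.917 M_C = 1665
  1.917 M_A + 3.833 M_C = 1823
Solving the pair gives M_A = 262 kip·ft and M_C = 344.6 kip·ft (hogging).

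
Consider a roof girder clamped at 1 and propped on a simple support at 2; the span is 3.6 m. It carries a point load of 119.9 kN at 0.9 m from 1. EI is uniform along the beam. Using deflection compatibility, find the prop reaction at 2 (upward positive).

R_2 = 10.3 kN

Choose R_2 as the redundant. The primary structure is the cantilever fixed at 1.
Free-end deflection of the primary structure under the applied loading (downward +):
  point load 119.9 at a = 0.9: Pa²(3L − a)/(6EI) = 160.2/EI
Flexibility coefficient — unit upward force at 2: δ_{22} = L³/(3EI) = 15.55/EI.
Compatibility at 2: δ_0 − R_2·δ_{22} = 0, so R_2 = 160.2/15.55 = 10.3 kN.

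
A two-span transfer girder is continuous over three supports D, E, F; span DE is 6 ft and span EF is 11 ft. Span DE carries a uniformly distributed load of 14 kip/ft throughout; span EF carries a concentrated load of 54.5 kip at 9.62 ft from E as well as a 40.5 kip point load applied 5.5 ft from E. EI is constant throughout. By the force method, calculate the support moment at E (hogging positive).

M_E = 100.2 kip·ft

Insert a hinge at E; M_E is the redundant, and each span becomes simply supported.
Rotations at E on the released spans (each span's end-slope, ×1/EI):
  span DE: UDL 14: wL³/(24EI) = 126/EI
  span EF: point load 54.5 at a = 9.62: Pab(L + b)/(6LEI) = 135.7/EI
  span EF: point load 40.5 at a = 5.5: Pab(L + b)/(6LEI) = 306.3/EI
  relative rotation θ_0 = (126 + 442)/EI = 568/EI
A unit hogging moment at E produces rotation L₁/(3EI) + L₂/(3EI) = 5.667/EI.
Slope continuity at E: θ_0 = M_E·5.667/EI, so M_E = 568/5.667 = 100.2 kip·ft (hogging).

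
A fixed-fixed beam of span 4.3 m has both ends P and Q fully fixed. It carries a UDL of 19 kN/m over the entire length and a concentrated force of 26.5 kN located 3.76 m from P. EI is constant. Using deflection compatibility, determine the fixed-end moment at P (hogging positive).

M_P = 30.85 kN·m

Release both end moments; the primary structure is a simply-supported span PQ with redundants M_P and M_Q.
On the primary (simply-supported) span, the end slopes from the loading are:
  at P: UDL 19: wL³/(24EI) = 62.94/EI
  at Q: UDL 19: wL³/(24EI) = 62.94/EI
  at P: point load 26.5 at a = 3.76: Pab(L + b)/(6LEI) = 10.09/EI
  at Q: point load 26.5 at a = 3.76: Pab(L + a)/(6LEI) = 16.81/EI
  θ_P0 = 73.04/EI,  θ_Q0 = 79.75/EI
Flexibility coefficients: a unit moment at one end gives L/(3EI) there and L/(6EI) at the far end, so f₁₁ = f₂₂ = 1.433/EI and f₁₂ = f₂₁ = 0.7167/EI.
Compatibility — zero rotation at each built-in end:
  1.433 M_P + 0.7167 M_Q = 73.04
  0.7167 M_P + 1.433 M_Q = 79.75
Solving the pair gives M_P = 30.85 kN·m and M_Q = 40.22 kN·m (hogging).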